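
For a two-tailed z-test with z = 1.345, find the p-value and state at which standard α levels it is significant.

p = 2·P(Z > |1.345|) = 2·(1 - Φ(1.345)) ≈ 0.1786. Not significant at any standard level.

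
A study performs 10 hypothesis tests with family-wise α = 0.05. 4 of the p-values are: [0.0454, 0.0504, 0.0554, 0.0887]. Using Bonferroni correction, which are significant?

Bonferroni α = 0.05/10 = 0.005. None of the given p-values are significant.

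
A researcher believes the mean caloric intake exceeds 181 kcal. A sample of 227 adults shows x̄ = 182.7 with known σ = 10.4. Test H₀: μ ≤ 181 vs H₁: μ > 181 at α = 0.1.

z = 2.463. Critical value: 1.28. Reject H₀.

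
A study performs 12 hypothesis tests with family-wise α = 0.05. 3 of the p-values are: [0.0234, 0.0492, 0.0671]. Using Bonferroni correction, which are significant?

Bonferroni α = 0.05/12 = 0.00417. None of the given p-values are significant.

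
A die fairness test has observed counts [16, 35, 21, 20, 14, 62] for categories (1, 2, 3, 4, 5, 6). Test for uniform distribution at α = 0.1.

Expected = 28 each. χ² = Σ(O-E)²/E = 59.214. df = 5, critical value = 9.236. Reject H₀.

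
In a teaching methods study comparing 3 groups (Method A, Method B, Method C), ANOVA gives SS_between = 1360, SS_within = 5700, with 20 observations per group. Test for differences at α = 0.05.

df_between = 2, df_within = 57. F = MS_between/MS_within = 680.0/100.0 = 6.8. F_crit ≈ 3.159. Reject H₀. At least one mean differs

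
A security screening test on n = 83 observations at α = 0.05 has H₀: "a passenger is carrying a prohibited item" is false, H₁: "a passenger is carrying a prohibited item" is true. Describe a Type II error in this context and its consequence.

Type II error: failing to reject H₀ when it is false — concluding that a passenger is carrying a prohibited item is not supported when in fact it is. Consequence: letting a prohibited item through — security breach.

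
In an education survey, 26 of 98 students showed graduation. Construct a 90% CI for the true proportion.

p̂ = 0.265. CI = p̂ ± z*√(p̂(1-p̂)/n) = (0.192, 0.339)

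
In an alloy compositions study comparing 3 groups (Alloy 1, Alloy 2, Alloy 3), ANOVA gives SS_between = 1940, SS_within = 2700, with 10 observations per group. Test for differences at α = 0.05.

df_between = 2, df_within = 27. F = MS_between/MS_within = 970.0/100.0 = 9.7. F_crit ≈ 3.354. Reject H₀. At least one mean differs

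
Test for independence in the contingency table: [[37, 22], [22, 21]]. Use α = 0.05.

χ² = 1.36. df = 1, critical = 3.841. Fail to reject H₀. No evidence of dependence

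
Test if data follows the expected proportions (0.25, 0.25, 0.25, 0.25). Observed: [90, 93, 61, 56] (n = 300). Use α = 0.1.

Expected: [75.0, 75.0, 75.0, 75.0]. χ² = 14.747. df = 3, critical = 6.251. Reject H₀.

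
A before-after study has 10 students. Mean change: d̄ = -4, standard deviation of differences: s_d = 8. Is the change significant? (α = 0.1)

t = d̄/(s_d/√n) = -4/(8/√10) = -1.581. df = 9, critical t = ±1.833. Fail to reject H₀.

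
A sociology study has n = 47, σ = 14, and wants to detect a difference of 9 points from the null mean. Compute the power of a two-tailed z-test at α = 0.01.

SE = σ/√n = 14/√47 = 2.042. Non-centrality λ = d/SE = 9/2.042 = 4.407. Power ≈ Φ(λ - z_{α/2}) = Φ(4.407 - 2.576) = Φ(1.831) = 0.966.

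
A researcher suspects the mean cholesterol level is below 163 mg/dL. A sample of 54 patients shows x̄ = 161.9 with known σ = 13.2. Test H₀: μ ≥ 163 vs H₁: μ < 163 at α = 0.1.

z = -0.612. Critical value: -1.28. Fail to reject H₀.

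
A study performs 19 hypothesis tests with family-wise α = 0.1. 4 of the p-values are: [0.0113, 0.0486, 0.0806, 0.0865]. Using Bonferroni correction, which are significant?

Bonferroni α = 0.1/19 = 0.00526. None of the given p-values are significant.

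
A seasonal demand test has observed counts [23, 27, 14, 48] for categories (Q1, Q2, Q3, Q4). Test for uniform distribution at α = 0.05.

Expected = 28 each. χ² = Σ(O-E)²/E = 22.214. df = 3, critical value = 7.815. Reject H₀.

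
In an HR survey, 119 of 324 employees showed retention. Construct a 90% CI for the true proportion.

p̂ = 0.367. CI = p̂ ± z*√(p̂(1-p̂)/n) = (0.323, 0.411)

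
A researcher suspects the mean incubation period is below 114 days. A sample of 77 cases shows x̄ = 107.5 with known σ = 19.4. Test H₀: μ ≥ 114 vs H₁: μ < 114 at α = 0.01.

z = -2.94. Critical value: -2.33. Reject H₀.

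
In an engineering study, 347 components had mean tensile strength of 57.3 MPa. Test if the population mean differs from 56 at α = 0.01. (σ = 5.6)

z = (x̄ - μ₀)/(σ/√n) = (57.3 - 56)/(5.6/√347) = 4.324. Critical value: ±2.576. Since |4.324| > 2.576, Reject H₀.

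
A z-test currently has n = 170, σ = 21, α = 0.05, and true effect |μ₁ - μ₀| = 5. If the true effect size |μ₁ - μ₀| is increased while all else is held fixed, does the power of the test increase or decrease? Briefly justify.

Power increases: a larger true effect increases the non-centrality λ = |μ₁ - μ₀|/(σ/√n).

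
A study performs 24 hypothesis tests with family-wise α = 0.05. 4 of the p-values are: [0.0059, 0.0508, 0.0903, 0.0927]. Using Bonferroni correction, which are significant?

Bonferroni α = 0.05/24 = 0.00208. None of the given p-values are significant.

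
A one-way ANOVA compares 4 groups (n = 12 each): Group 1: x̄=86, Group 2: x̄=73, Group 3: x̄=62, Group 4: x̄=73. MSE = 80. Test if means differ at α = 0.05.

Grand mean = 73.5. SS_between = 3468.0, MS_between = 1156.0. F = 14.45, F_crit ≈ 2.816. Reject H₀.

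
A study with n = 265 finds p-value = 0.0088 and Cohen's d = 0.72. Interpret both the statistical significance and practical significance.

Statistically significant (p = 0.0088 < 0.05). Cohen's d = 0.72 indicates a medium effect size. Both statistical and practical significance should be considered.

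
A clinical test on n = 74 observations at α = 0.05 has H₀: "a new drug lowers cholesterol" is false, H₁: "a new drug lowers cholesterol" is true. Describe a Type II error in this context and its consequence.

Type II error: failing to reject H₀ when it is false — concluding that a new drug lowers cholesterol is not supported when in fact it is. Consequence: shelving an effective drug — patients miss out on a treatment that would have helped.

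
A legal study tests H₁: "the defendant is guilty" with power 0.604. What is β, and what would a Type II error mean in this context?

β = 1 - power = 1 - 0.604 = 0.396. A Type II error is failing to reject H₀ when H₀ is false (false negative) — here, failing to conclude that the defendant is guilty when in fact it is true. Consequence: acquitting a guilty person.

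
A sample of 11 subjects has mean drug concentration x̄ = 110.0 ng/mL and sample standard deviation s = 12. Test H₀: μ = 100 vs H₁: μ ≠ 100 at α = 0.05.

t = (x̄ - μ₀)/(s/√n) = (110.0 - 100)/(12/√11) = 2.764. df = 10, critical t = ±2.228. Reject H₀.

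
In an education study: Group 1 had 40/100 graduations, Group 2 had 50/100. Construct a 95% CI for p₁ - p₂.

p̂₁ = 0.4, p̂₂ = 0.5. Difference = -0.1. CI = (-0.237, 0.037)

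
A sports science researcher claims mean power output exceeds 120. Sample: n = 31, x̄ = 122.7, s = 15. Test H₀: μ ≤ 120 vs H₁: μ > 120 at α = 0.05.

t = (122.7 - 120)/(15/√31) = 1.002, df = 30. Critical t = 1.697. Fail to reject H₀.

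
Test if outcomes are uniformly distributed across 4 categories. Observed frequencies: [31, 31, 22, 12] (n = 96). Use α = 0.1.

Expected = 24 each. χ² = Σ(O-E)²/E = 10.25. df = 3, critical value = 6.251. Reject H₀.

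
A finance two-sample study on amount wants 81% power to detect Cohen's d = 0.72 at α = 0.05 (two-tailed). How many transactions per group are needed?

z_{α/2} = 1.96, z_β = Φ⁻¹(0.81) = 0.878. For medium effect (d = 0.72): n per group = 2(z_{α/2} + z_β)²/d² = 2(1.96 + 0.878)²/0.72² = 31.1 → 32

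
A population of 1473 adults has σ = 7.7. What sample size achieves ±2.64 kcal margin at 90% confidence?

Without FPC: n₀ = (1.645×7.7/2.64)² = 23.02. With FPC: n = n₀N/(n₀+N-1) = 22.7 → n = 23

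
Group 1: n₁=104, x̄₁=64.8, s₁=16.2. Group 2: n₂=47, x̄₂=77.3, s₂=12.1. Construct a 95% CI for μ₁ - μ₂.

Difference = -12.5. SE = √(16.2²/104 + 12.1²/47) = 2.375. CI = (-17.15, -7.85)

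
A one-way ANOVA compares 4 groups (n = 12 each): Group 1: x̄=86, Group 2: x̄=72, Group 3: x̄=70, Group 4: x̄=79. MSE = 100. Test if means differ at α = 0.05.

Grand mean = 76.75. SS_between = 1905.0, MS_between = 635.0. F = 6.35, F_crit ≈ 2.816. Reject H₀.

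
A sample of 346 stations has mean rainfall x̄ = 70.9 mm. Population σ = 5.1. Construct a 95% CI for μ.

CI = x̄ ± z*(σ/√n) = 70.9 ± 1.96(5.1/√346) = 70.9 ± 0.54 = (70.36, 71.44)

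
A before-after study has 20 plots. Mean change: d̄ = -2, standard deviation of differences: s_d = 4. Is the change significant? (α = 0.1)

t = d̄/(s_d/√n) = -2/(4/√20) = -2.236. df = 19, critical t = ±1.729. Reject H₀.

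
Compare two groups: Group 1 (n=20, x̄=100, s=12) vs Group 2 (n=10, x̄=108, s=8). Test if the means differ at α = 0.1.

Pooled sp = 10.88. t = -1.899, df = 28. Critical t = ±1.701. Reject H₀.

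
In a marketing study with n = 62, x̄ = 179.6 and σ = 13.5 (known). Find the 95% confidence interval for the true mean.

CI = x̄ ± z*(σ/√n) = 179.6 ± 1.96(13.5/√62) = 179.6 ± 3.36 = (176.24, 182.96)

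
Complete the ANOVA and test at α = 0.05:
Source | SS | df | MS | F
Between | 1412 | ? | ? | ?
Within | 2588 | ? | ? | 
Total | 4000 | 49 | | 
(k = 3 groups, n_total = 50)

df_between = 2, df_within = 47. MS_between = 706.0, MS_within = 55.06. F = 12.821, F_crit ≈ 3.195. Reject H₀.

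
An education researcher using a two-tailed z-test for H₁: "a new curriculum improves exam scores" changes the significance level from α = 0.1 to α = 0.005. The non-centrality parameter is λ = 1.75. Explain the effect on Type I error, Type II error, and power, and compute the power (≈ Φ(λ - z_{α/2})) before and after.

Decreasing α from 0.1 to 0.005:
• Type I error rate decreases (α is the Type I rate by definition).
• Critical value moves from z_{α/2} = 1.645 to 2.807, so power = Φ(λ - z_{α/2}) goes from Φ(1.75 - 1.645) = 0.542 to Φ(1.75 - 2.807) = 0.145.
• Type II error rate β = 1 - power therefore increases (0.458 → 0.855).
Appropriate when false positives are costly — here, adopting a curriculum that gives no real benefit — disruption for nothing.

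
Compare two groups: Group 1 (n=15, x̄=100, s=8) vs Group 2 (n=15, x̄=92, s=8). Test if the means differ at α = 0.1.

Pooled sp = 8.0. t = 2.739, df = 28. Critical t = ±1.701. Reject H₀.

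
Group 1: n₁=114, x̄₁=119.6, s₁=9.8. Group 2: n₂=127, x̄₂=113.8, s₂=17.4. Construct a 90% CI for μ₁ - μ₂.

Difference = 5.8. SE = √(9.8²/114 + 17.4²/127) = 1.796. CI = (2.85, 8.75)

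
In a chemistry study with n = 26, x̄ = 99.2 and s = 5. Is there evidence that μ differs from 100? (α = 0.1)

t = (x̄ - μ₀)/(s/√n) = (99.2 - 100)/(5/√26) = -0.816. df = 25, critical t = ±1.708. Fail to reject H₀.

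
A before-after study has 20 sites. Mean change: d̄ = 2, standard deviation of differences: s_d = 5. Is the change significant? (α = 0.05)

t = d̄/(s_d/√n) = 2/(5/√20) = 1.789. df = 19, critical t = ±2.093. Fail to reject H₀.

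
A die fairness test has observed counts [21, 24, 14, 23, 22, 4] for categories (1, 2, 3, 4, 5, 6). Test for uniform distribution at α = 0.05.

Expected = 18 each. χ² = Σ(O-E)²/E = 16.556. df = 5, critical value = 11.07. Reject H₀.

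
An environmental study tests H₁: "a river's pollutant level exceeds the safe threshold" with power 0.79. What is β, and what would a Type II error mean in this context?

β = 1 - power = 1 - 0.79 = 0.21. A Type II error is failing to reject H₀ when H₀ is false (false negative) — here, failing to conclude that a river's pollutant level exceeds the safe threshold when in fact it is true. Consequence: allowing unsafe pollution to continue.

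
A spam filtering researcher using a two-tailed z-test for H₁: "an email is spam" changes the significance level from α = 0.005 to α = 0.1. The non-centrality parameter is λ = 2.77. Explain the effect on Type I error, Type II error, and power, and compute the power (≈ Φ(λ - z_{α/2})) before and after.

Increasing α from 0.005 to 0.1:
• Type I error rate increases (α is the Type I rate by definition).
• Critical value moves from z_{α/2} = 2.807 to 1.645, so power = Φ(λ - z_{α/2}) goes from Φ(2.77 - 2.807) = 0.485 to Φ(2.77 - 1.645) = 0.87.
• Type II error rate β = 1 - power therefore decreases (0.515 → 0.13).
Appropriate when false negatives are costly — here, a spam email lands in the inbox.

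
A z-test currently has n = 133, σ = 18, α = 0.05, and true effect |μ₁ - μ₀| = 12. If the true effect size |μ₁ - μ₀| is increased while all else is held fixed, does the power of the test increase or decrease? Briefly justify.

Power increases: a larger true effect increases the non-centrality λ = |μ₁ - μ₀|/(σ/√n).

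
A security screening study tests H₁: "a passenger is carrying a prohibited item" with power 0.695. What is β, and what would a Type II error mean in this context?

β = 1 - power = 1 - 0.695 = 0.305. A Type II error is failing to reject H₀ when H₀ is false (false negative) — here, failing to conclude that a passenger is carrying a prohibited item when in fact it is true. Consequence: letting a prohibited item through — security breach.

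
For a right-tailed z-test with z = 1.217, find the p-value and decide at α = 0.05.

p = P(Z > 1.217) = 1 - Φ(1.217) ≈ 0.1118. Since p ≥ 0.05, fail to reject H₀ (not significant) at α = 0.05.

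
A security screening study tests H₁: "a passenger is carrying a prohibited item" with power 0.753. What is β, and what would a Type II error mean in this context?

β = 1 - power = 1 - 0.753 = 0.247. A Type II error is failing to reject H₀ when H₀ is false (false negative) — here, failing to conclude that a passenger is carrying a prohibited item when in fact it is true. Consequence: letting a prohibited item through — security breach.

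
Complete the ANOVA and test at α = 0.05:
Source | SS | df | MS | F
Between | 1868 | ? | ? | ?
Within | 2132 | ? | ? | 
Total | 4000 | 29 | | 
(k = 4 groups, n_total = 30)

df_between = 3, df_within = 26. MS_between = 622.67, MS_within = 82.0. F = 7.593, F_crit ≈ 2.975. Reject H₀.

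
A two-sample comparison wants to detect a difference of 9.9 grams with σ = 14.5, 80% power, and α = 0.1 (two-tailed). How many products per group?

n per group = 2(z_α/2 + z_β)²σ²/d² = 2×(1.645 + 0.84)²×14.5²/9.9² = 26.5 → n = 27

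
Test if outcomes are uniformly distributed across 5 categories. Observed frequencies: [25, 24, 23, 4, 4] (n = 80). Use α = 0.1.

Expected = 16 each. χ² = Σ(O-E)²/E = 30.125. df = 4, critical value = 7.779. Reject H₀.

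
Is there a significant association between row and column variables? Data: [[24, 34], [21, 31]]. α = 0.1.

χ² = 0.011. df = 1, critical = 2.706. Fail to reject H₀. No evidence of dependence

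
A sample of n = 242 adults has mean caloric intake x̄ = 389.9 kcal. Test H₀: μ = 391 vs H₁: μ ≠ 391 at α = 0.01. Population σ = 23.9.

z = (x̄ - μ₀)/(σ/√n) = (389.9 - 391)/(23.9/√242) = -0.716. Critical value: ±2.576. Since |-0.716| ≤ 2.576, Fail to reject H₀.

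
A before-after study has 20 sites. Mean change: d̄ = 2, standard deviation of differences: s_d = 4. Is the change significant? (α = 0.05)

t = d̄/(s_d/√n) = 2/(4/√20) = 2.236. df = 19, critical t = ±2.093. Reject H₀.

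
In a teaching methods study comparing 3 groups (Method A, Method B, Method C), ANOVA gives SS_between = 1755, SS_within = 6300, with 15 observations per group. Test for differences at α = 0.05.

df_between = 2, df_within = 42. F = MS_between/MS_within = 877.5/150.0 = 5.85. F_crit ≈ 3.22. Reject H₀. At least one mean differs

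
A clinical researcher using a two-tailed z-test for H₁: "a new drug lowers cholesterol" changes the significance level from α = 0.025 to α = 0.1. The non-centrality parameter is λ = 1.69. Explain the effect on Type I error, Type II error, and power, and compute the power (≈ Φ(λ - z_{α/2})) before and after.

Increasing α from 0.025 to 0.1:
• Type I error rate increases (α is the Type I rate by definition).
• Critical value moves from z_{α/2} = 2.241 to 1.645, so power = Φ(λ - z_{α/2}) goes from Φ(1.69 - 2.241) = 0.291 to Φ(1.69 - 1.645) = 0.518.
• Type II error rate β = 1 - power therefore decreases (0.709 → 0.482).
Appropriate when false negatives are costly — here, shelving an effective drug — patients miss out on a treatment that would have helped.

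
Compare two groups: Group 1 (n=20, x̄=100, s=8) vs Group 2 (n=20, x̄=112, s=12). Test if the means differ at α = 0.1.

Pooled sp = 10.2. t = -3.721, df = 38. Critical t = ±1.686. Reject H₀.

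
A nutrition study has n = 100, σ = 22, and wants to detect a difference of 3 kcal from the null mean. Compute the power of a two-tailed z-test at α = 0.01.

SE = σ/√n = 22/√100 = 2.2. Non-centrality λ = d/SE = 3/2.2 = 1.364. Power ≈ Φ(λ - z_{α/2}) = Φ(1.364 - 2.576) = Φ(-1.212) = 0.113.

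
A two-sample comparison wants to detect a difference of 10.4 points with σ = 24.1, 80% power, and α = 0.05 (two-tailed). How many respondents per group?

n per group = 2(z_α/2 + z_β)²σ²/d² = 2×(1.96 + 0.84)²×24.1²/10.4² = 84.2 → n = 85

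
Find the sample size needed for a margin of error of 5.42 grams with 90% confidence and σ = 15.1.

n = (z*σ/E)² = (1.645×15.1/5.42)² = 21.003 → n = 22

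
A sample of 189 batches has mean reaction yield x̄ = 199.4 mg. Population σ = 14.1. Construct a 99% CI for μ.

CI = x̄ ± z*(σ/√n) = 199.4 ± 2.576(14.1/√189) = 199.4 ± 2.64 = (196.76, 202.04)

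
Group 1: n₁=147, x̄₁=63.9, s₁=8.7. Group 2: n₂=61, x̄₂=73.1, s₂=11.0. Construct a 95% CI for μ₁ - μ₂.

Difference = -9.2. SE = √(8.7²/147 + 11.0²/61) = 1.581. CI = (-12.3, -6.1)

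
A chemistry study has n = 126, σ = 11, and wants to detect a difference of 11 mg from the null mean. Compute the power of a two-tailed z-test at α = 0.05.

SE = σ/√n = 11/√126 = 0.98. Non-centrality λ = d/SE = 11/0.98 = 11.225. Power ≈ Φ(λ - z_{α/2}) = Φ(11.225 - 1.96) = Φ(9.265) = 1.0.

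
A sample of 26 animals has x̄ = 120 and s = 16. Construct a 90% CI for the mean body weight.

CI = x̄ ± t*(s/√n) = 120 ± 1.708(16/√26) = (114.64, 125.36)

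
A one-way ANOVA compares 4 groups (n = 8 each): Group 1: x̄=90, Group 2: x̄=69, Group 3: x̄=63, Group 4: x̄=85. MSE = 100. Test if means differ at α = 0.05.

Grand mean = 76.75. SS_between = 3942.0, MS_between = 1314.0. F = 13.14, F_crit ≈ 2.947. Reject H₀.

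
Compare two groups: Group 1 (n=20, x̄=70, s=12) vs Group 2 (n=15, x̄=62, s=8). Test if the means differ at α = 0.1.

Pooled sp = 10.49. t = 2.233, df = 33. Critical t = ±1.692. Reject H₀.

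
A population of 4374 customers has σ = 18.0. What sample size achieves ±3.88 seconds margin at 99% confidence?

Without FPC: n₀ = (2.576×18.0/3.88)² = 142.815. With FPC: n = n₀N/(n₀+N-1) = 138.3 → n = 139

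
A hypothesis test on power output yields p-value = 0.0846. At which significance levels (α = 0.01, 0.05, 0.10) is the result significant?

p = 0.0846. Significant at: α = 0.1.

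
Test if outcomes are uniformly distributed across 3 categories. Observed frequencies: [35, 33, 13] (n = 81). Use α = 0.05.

Expected = 27 each. χ² = Σ(O-E)²/E = 10.963. df = 2, critical value = 5.991. Reject H₀.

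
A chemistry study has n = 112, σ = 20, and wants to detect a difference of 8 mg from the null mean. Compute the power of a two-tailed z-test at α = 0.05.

SE = σ/√n = 20/√112 = 1.89. Non-centrality λ = d/SE = 8/1.89 = 4.233. Power ≈ Φ(λ - z_{α/2}) = Φ(4.233 - 1.96) = Φ(2.273) = 0.988.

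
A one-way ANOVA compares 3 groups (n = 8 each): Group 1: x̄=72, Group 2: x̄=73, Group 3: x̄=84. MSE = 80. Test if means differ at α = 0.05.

Grand mean = 76.33. SS_between = 709.33, MS_between = 354.67. F = 4.433, F_crit ≈ 3.467. Reject H₀.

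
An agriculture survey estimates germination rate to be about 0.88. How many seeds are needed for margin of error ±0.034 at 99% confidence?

n = z²p(1-p)/E² = 2.576²×0.88×0.12/0.034² = 606.2 → n = 607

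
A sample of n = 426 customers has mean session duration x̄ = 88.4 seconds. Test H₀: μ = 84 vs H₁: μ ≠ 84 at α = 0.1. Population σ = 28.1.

z = (x̄ - μ₀)/(σ/√n) = (88.4 - 84)/(28.1/√426) = 3.232. Critical value: ±1.645. Since |3.232| > 1.645, Reject H₀.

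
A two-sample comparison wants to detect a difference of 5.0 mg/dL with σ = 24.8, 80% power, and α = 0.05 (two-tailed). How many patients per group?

n per group = 2(z_α/2 + z_β)²σ²/d² = 2×(1.96 + 0.84)²×24.8²/5.0² = 385.8 → n = 386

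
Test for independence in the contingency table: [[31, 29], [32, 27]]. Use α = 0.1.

χ² = 0.079. df = 1, critical = 2.706. Fail to reject H₀. No evidence of dependence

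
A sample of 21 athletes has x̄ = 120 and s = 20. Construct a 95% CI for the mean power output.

CI = x̄ ± t*(s/√n) = 120 ± 2.086(20/√21) = (110.9, 129.1)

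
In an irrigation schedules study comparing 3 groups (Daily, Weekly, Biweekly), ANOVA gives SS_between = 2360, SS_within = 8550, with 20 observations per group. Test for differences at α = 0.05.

df_between = 2, df_within = 57. F = MS_between/MS_within = 1180.0/150.0 = 7.867. F_crit ≈ 3.159. Reject H₀. At least one mean differs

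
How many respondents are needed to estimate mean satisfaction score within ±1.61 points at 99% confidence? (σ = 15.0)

n = (z*σ/E)² = (2.576×15.0/1.61)² = 576.0 → n = 576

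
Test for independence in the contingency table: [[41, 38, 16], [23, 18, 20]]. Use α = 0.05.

χ² = 5.501. df = 2, critical = 5.991. Fail to reject H₀. No evidence of dependence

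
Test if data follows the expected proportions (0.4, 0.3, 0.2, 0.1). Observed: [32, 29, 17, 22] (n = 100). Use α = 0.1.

Expected: [40.0, 30.0, 20.0, 10.0]. χ² = 16.483. df = 3, critical = 6.251. Reject H₀.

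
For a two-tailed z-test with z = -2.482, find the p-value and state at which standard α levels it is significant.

p = 2·P(Z > |-2.482|) = 2·(1 - Φ(2.482)) ≈ 0.0131. Significant at α = 0.1; Significant at α = 0.05.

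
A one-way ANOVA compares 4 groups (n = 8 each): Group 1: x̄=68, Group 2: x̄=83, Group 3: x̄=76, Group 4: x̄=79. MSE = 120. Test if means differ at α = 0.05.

Grand mean = 76.5. SS_between = 968.0, MS_between = 322.67. F = 2.689, F_crit ≈ 2.947. Fail to reject H₀.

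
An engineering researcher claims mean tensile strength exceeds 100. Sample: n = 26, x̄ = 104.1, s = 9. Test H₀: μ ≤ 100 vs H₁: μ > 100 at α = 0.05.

t = (104.1 - 100)/(9/√26) = 2.323, df = 25. Critical t = 1.708. Reject H₀.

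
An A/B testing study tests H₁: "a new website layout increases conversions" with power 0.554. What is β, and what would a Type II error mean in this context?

β = 1 - power = 1 - 0.554 = 0.446. A Type II error is failing to reject H₀ when H₀ is false (false negative) — here, failing to conclude that a new website layout increases conversions when in fact it is true. Consequence: discarding a layout that would have improved conversions — lost revenue.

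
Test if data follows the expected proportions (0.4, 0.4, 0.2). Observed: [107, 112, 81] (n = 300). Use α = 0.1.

Expected: [120.0, 120.0, 60.0]. χ² = 9.292. df = 2, critical = 4.605. Reject H₀.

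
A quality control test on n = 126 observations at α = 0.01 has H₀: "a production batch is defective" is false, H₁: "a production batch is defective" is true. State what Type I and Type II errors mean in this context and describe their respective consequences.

Type I (false positive): concluding that a production batch is defective when it is not — scrapping a good batch — wasted material and cost for no reason. Type II (false negative): failing to conclude that a production batch is defective when it is — shipping a defective batch — faulty products reach customers. Which is costlier depends on domain priorities and is a judgement call rather than a statistical fact.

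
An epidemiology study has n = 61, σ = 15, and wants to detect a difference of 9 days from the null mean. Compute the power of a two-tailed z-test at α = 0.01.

SE = σ/√n = 15/√61 = 1.921. Non-centrality λ = d/SE = 9/1.921 = 4.686. Power ≈ Φ(λ - z_{α/2}) = Φ(4.686 - 2.576) = Φ(2.11) = 0.983.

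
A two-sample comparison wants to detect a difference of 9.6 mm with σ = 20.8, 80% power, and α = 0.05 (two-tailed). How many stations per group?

n per group = 2(z_α/2 + z_β)²σ²/d² = 2×(1.96 + 0.84)²×20.8²/9.6² = 73.6 → n = 74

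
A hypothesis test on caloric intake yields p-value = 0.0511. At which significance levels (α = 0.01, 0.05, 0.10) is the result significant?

p = 0.0511. Significant at: α = 0.1.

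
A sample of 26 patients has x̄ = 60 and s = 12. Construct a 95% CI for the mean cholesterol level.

CI = x̄ ± t*(s/√n) = 60 ± 2.06(12/√26) = (55.15, 64.85)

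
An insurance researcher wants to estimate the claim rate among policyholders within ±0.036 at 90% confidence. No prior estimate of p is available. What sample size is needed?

Conservative approach: use p = 0.5 (maximizes p(1-p) = 0.25). n = z²(0.25)/E² = 1.645²×0.25/0.036² = 522.0 → n = 522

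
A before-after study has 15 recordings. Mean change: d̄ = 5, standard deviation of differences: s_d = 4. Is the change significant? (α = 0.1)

t = d̄/(s_d/√n) = 5/(4/√15) = 4.841. df = 14, critical t = ±1.761. Reject H₀.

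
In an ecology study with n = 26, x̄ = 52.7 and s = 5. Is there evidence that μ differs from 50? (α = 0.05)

t = (x̄ - μ₀)/(s/√n) = (52.7 - 50)/(5/√26) = 2.753. df = 25, critical t = ±2.06. Reject H₀.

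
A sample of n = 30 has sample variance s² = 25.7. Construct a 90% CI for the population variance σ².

df = 29. χ²_{0.05} = 42.557, χ²_{0.95} = 17.708. CI for σ² = ((n-1)s²/χ²_{α/2}, (n-1)s²/χ²_{1-α/2}) = (29·25.7/42.557, 29·25.7/17.708) = (17.51, 42.09)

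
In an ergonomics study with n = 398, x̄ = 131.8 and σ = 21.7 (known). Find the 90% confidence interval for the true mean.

CI = x̄ ± z*(σ/√n) = 131.8 ± 1.645(21.7/√398) = 131.8 ± 1.79 = (130.01, 133.59)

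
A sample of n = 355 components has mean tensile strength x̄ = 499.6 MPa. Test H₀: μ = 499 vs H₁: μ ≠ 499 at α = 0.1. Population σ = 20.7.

z = (x̄ - μ₀)/(σ/√n) = (499.6 - 499)/(20.7/√355) = 0.546. Critical value: ±1.645. Since |0.546| ≤ 1.645, Fail to reject H₀.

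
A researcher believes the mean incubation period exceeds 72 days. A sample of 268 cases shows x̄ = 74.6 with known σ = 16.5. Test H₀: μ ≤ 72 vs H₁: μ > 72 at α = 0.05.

z = 2.58. Critical value: 1.645. Reject H₀.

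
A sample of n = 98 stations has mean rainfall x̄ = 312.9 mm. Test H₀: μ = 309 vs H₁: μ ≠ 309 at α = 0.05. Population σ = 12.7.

z = (x̄ - μ₀)/(σ/√n) = (312.9 - 309)/(12.7/√98) = 3.04. Critical value: ±1.96. Since |3.04| > 1.96, Reject H₀.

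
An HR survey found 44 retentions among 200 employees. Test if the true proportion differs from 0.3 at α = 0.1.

p̂ = 0.22, p₀ = 0.3. z = (p̂ - p₀)/√(p₀(1-p₀)/n) = -2.469. Critical: ±1.645. Reject H₀.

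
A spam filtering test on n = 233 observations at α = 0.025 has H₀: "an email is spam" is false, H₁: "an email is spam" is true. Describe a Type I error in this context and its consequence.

Type I error: rejecting H₀ when it is true — concluding that an email is spam when in fact it is not. Consequence: a legitimate email is sent to the spam folder and the user misses it.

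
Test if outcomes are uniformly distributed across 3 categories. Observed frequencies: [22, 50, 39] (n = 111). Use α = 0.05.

Expected = 37 each. χ² = Σ(O-E)²/E = 10.757. df = 2, critical value = 5.991. Reject H₀.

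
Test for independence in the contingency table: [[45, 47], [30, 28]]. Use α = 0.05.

χ² = 0.112. df = 1, critical = 3.841. Fail to reject H₀. No evidence of dependence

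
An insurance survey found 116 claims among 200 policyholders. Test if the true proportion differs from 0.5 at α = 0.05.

p̂ = 0.58, p₀ = 0.5. z = (p̂ - p₀)/√(p₀(1-p₀)/n) = 2.263. Critical: ±1.96. Reject H₀.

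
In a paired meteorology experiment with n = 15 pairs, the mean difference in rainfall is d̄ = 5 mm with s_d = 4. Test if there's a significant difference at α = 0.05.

t = d̄/(s_d/√n) = 5/(4/√15) = 4.841. df = 14, critical t = ±2.145. Reject H₀.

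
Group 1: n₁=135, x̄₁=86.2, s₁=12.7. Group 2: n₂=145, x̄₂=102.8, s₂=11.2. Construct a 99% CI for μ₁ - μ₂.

Difference = -16.6. SE = √(12.7²/135 + 11.2²/145) = 1.435. CI = (-20.3, -12.9)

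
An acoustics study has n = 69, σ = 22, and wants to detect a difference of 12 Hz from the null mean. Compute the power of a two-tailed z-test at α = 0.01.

SE = σ/√n = 22/√69 = 2.648. Non-centrality λ = d/SE = 12/2.648 = 4.531. Power ≈ Φ(λ - z_{α/2}) = Φ(4.531 - 2.576) = Φ(1.955) = 0.975.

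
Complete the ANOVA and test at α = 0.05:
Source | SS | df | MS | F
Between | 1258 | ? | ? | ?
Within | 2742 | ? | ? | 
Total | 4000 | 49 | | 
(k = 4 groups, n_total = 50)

df_between = 3, df_within = 46. MS_between = 419.33, MS_within = 59.61. F = 7.035, F_crit ≈ 2.807. Reject H₀.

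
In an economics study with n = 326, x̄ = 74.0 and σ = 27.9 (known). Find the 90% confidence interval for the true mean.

CI = x̄ ± z*(σ/√n) = 74.0 ± 1.645(27.9/√326) = 74.0 ± 2.54 = (71.46, 76.54)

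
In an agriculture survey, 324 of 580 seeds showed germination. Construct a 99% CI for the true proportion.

p̂ = 0.559. CI = p̂ ± z*√(p̂(1-p̂)/n) = (0.506, 0.612)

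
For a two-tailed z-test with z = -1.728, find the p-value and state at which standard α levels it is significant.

p = 2·P(Z > |-1.728|) = 2·(1 - Φ(1.728)) ≈ 0.084. Significant at α = 0.1.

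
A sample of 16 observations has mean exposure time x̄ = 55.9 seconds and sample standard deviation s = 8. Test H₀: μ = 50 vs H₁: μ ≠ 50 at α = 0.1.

t = (x̄ - μ₀)/(s/√n) = (55.9 - 50)/(8/√16) = 2.95. df = 15, critical t = ±1.753. Reject H₀.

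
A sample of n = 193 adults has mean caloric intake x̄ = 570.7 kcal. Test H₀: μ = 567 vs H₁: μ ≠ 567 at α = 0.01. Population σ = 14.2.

z = (x̄ - μ₀)/(σ/√n) = (570.7 - 567)/(14.2/√193) = 3.62. Critical value: ±2.576. Since |3.62| > 2.576, Reject H₀.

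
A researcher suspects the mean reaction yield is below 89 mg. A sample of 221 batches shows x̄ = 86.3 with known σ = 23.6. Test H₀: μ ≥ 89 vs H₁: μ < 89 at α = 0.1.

z = -1.701. Critical value: -1.28. Reject H₀.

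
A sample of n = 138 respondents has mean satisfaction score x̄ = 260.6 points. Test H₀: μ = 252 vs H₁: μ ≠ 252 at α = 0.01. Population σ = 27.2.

z = (x̄ - μ₀)/(σ/√n) = (260.6 - 252)/(27.2/√138) = 3.714. Critical value: ±2.576. Since |3.714| > 2.576, Reject H₀.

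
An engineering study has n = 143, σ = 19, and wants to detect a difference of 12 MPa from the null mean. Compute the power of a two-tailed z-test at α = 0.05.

SE = σ/√n = 19/√143 = 1.589. Non-centrality λ = d/SE = 12/1.589 = 7.553. Power ≈ Φ(λ - z_{α/2}) = Φ(7.553 - 1.96) = Φ(5.593) = 1.0.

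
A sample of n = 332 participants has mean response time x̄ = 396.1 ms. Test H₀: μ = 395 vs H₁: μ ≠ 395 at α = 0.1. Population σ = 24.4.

z = (x̄ - μ₀)/(σ/√n) = (396.1 - 395)/(24.4/√332) = 0.821. Critical value: ±1.645. Since |0.821| ≤ 1.645, Fail to reject H₀.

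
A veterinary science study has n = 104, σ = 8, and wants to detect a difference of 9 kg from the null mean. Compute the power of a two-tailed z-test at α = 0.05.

SE = σ/√n = 8/√104 = 0.784. Non-centrality λ = d/SE = 9/0.784 = 11.473. Power ≈ Φ(λ - z_{α/2}) = Φ(11.473 - 1.96) = Φ(9.513) = 1.0.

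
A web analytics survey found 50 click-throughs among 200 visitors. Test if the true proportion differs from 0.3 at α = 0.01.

p̂ = 0.25, p₀ = 0.3. z = (p̂ - p₀)/√(p₀(1-p₀)/n) = -1.543. Critical: ±2.576. Fail to reject H₀.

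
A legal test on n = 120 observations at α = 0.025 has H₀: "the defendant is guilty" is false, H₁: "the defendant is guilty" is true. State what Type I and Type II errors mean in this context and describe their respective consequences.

Type I (false positive): concluding that the defendant is guilty when it is not — convicting an innocent person. Type II (false negative): failing to conclude that the defendant is guilty when it is — acquitting a guilty person. Which is costlier depends on domain priorities and is a judgement call rather than a statistical fact.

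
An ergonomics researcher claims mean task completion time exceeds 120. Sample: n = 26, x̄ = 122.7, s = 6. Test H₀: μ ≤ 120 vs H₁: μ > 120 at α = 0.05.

t = (122.7 - 120)/(6/√26) = 2.295, df = 25. Critical t = 1.708. Reject H₀.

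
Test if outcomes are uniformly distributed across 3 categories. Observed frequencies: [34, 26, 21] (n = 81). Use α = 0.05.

Expected = 27 each. χ² = Σ(O-E)²/E = 3.185. df = 2, critical value = 5.991. Fail to reject H₀.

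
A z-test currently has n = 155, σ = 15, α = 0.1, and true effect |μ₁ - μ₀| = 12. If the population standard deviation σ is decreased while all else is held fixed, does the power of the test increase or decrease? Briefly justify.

Power increases: a smaller σ shrinks the standard error σ/√n, moving the sampling distribution under H₁ further from the critical value.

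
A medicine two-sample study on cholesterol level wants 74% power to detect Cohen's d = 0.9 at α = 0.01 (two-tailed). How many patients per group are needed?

z_{α/2} = 2.576, z_β = Φ⁻¹(0.74) = 0.643. For large effect (d = 0.9): n per group = 2(z_{α/2} + z_β)²/d² = 2(2.576 + 0.643)²/0.9² = 25.6 → 26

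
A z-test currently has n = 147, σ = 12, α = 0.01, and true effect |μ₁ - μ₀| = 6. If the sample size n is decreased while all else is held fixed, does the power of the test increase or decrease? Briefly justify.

Power decreases: a smaller n inflates the standard error σ/√n, pulling the sampling distribution under H₁ back toward the critical value.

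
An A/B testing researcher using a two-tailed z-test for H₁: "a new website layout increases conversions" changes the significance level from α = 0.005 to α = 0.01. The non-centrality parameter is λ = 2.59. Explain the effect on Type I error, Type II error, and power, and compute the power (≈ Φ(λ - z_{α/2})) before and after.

Increasing α from 0.005 to 0.01:
• Type I error rate increases (α is the Type I rate by definition).
• Critical value moves from z_{α/2} = 2.807 to 2.576, so power = Φ(λ - z_{α/2}) goes from Φ(2.59 - 2.807) = 0.414 to Φ(2.59 - 2.576) = 0.506.
• Type II error rate β = 1 - power therefore decreases (0.586 → 0.494).
Appropriate when false negatives are costly — here, discarding a layout that would have improved conversions — lost revenue.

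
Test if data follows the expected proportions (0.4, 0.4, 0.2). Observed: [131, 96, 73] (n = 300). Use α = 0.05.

Expected: [120.0, 120.0, 60.0]. χ² = 8.625. df = 2, critical = 5.991. Reject H₀.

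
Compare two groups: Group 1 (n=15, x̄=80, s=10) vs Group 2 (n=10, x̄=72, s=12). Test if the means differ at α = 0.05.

Pooled sp = 10.83. t = 1.81, df = 23. Critical t = ±2.069. Fail to reject H₀.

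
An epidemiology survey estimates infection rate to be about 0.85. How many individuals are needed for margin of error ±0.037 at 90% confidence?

n = z²p(1-p)/E² = 1.645²×0.85×0.15/0.037² = 252.02 → n = 253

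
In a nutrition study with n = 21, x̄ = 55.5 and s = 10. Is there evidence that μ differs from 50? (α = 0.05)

t = (x̄ - μ₀)/(s/√n) = (55.5 - 50)/(10/√21) = 2.52. df = 20, critical t = ±2.086. Reject H₀.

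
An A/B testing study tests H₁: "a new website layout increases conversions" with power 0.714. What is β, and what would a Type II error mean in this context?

β = 1 - power = 1 - 0.714 = 0.286. A Type II error is failing to reject H₀ when H₀ is false (false negative) — here, failing to conclude that a new website layout increases conversions when in fact it is true. Consequence: discarding a layout that would have improved conversions — lost revenue.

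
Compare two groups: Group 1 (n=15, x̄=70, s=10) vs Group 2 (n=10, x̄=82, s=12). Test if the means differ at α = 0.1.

Pooled sp = 10.83. t = -2.715, df = 23. Critical t = ±1.714. Reject H₀.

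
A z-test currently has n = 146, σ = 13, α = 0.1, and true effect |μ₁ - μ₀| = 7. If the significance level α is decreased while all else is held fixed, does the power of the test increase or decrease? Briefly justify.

Power decreases: a smaller α raises the critical value, so less of the H₁ sampling distribution falls in the rejection region.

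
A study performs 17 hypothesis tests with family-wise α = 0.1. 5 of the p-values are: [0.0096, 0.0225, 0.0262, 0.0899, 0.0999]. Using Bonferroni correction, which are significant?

Bonferroni α = 0.1/17 = 0.00588. None of the given p-values are significant.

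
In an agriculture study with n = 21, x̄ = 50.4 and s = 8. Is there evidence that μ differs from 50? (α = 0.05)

t = (x̄ - μ₀)/(s/√n) = (50.4 - 50)/(8/√21) = 0.229. df = 20, critical t = ±2.086. Fail to reject H₀.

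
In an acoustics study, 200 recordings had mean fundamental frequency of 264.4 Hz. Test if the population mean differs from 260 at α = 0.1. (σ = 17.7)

z = (x̄ - μ₀)/(σ/√n) = (264.4 - 260)/(17.7/√200) = 3.516. Critical value: ±1.645. Since |3.516| > 1.645, Reject H₀.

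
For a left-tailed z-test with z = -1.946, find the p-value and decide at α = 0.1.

p = P(Z < -1.946) = Φ(-1.946) ≈ 0.0258. Since p < 0.1, reject H₀ (significant) at α = 0.1.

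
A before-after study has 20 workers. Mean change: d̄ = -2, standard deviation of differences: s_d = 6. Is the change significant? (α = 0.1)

t = d̄/(s_d/√n) = -2/(6/√20) = -1.491. df = 19, critical t = ±1.729. Fail to reject H₀.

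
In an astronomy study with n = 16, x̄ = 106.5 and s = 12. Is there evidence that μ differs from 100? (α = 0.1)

t = (x̄ - μ₀)/(s/√n) = (106.5 - 100)/(12/√16) = 2.167. df = 15, critical t = ±1.753. Reject H₀.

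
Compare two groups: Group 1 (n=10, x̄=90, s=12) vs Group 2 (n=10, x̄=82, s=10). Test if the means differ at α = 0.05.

Pooled sp = 11.05. t = 1.62, df = 18. Critical t = ±2.101. Fail to reject H₀.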